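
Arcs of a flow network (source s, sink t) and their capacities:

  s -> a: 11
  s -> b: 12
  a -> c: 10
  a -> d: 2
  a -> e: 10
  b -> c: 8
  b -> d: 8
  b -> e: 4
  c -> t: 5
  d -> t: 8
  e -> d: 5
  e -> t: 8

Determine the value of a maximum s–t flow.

21

Augment s→a→c→t: bottleneck 5, flow now 5.
Augment s→a→d→t: bottleneck 2, flow now 7.
Augment s→a→e→t: bottleneck 4, flow now 11.
Augment s→b→d→t: bottleneck 6, flow now 17.
Augment s→b→e→t: bottleneck 4, flow now 21.
No augmenting path remains; maximum flow = 21.
In the residual graph, reachable from s: {s, a, b, c, d, e}.
Min-cut edges: c→t (5), d→t (8), e→t (8); capacity 5 + 8 + 8 = 21.
This cut is saturated, so no flow can exceed 21.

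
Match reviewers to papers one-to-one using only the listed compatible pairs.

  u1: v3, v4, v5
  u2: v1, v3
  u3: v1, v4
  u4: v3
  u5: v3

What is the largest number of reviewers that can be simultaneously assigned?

4

Unit-capacity flow: source→left, listed edges, right→sink; max matching = max flow.
Augmenting path u1→v3 (+1); matched 1.
Augmenting path u2→v1 (+1); matched 2.
Augmenting path u3→v4 (+1); matched 3.
Augmenting path u4→v3→u1→v5 (+1); matched 4.
No augmenting path remains; maximum matching = 4.
König certificate: {u1, u2, u3, v3} is a vertex cover of size 4 (every listed pair touches it), so no matching can be larger.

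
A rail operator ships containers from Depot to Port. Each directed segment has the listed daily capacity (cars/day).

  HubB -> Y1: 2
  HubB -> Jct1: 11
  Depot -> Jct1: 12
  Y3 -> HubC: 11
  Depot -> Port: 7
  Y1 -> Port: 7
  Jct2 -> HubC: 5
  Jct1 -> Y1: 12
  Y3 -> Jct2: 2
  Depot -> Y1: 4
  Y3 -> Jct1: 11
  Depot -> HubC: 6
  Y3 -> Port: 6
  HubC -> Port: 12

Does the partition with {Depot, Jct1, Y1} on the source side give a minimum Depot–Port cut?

Given cut capacity: 6 + 7 + 7 = 20.
Augment Depot→Port: bottleneck 7, flow now 7.
Augment Depot→HubC→Port: bottleneck 6, flow now 13.
Augment Depot→Y1→Port: bottleneck 4, flow now 17.
Augment Depot→Jct1→Y1→Port: bottleneck 3, flow now 20.
No augmenting path remains; maximum flow = 20.
Cut capacity 20 equals the max flow, so it is a minimum cut.

Yes — it is a minimum cut (capacity 20).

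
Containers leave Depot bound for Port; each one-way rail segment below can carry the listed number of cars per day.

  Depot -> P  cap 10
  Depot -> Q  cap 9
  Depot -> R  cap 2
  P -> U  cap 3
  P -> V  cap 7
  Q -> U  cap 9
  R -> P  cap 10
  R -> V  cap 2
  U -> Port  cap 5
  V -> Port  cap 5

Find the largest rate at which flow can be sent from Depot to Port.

10

Augment Depot→P→U→Port: bottleneck 3, flow now 3.
Augment Depot→P→V→Port: bottleneck 5, flow now 8.
Augment Depot→Q→U→Port: bottleneck 2, flow now 10.
No augmenting path remains; maximum flow = 10.
In the residual graph, reachable from Depot: {Depot, P, Q, R, U, V}.
Min-cut edges: U→Port (5), V→Port (5); capacity 5 + 5 = 10.
This cut is saturated, so no flow can exceed 10.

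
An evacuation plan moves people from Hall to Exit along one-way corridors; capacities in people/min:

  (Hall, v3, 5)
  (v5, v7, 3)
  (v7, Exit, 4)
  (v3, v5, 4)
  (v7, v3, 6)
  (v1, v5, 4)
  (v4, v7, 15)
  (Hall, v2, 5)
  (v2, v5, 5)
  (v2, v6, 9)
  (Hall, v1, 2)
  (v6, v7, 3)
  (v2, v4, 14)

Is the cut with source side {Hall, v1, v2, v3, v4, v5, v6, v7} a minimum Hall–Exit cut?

Given cut capacity: 4 = 4.
Augment Hall→v1→v5→v7→Exit: bottleneck 2, flow now 2.
Augment Hall→v2→v4→v7→Exit: bottleneck 2, flow now 4.
No augmenting path remains; maximum flow = 4.
Cut capacity 4 equals the max flow, so it is a minimum cut.

Yes — it is a minimum cut (capacity 4).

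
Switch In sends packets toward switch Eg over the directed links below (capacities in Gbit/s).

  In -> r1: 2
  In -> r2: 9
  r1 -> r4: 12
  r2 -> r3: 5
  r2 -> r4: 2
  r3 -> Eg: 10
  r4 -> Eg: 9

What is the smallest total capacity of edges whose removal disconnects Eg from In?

Augment In→r1→r4→Eg: bottleneck 2, flow now 2.
Augment In→r2→r3→Eg: bottleneck 5, flow now 7.
Augment In→r2→r4→Eg: bottleneck 2, flow now 9.
No augmenting path remains; maximum flow = 9.
By max-flow min-cut, the minimum cut capacity equals the max flow.
In the residual graph, reachable from In: {In, r2}.
Min-cut edges: In→r1 (2), r2→r3 (5), r2→r4 (2); capacity 2 + 5 + 2 = 9.

9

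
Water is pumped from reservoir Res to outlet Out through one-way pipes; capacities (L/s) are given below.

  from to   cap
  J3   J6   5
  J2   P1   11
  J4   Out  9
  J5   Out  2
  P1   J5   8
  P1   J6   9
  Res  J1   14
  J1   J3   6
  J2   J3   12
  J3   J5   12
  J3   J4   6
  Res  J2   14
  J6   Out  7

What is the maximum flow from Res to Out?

Augment Res→J2→J3→J6→Out: bottleneck 5, flow now 5.
Augment Res→J2→J3→J4→Out: bottleneck 6, flow now 11.
Augment Res→J2→J3→J5→Out: bottleneck 1, flow now 12.
Augment Res→J2→P1→J6→Out: bottleneck 2, flow now 14.
Augment Res→J1→J3→J5→Out: bottleneck 1, flow now 15.
No augmenting path remains; maximum flow = 15.
In the residual graph, reachable from Res: {Res, J2, J1, J3, P1, J6, J5}.
Min-cut edges: J3→J4 (6), J6→Out (7), J5→Out (2); capacity 6 + 7 + 2 = 15.
This cut is saturated, so no flow can exceed 15.

15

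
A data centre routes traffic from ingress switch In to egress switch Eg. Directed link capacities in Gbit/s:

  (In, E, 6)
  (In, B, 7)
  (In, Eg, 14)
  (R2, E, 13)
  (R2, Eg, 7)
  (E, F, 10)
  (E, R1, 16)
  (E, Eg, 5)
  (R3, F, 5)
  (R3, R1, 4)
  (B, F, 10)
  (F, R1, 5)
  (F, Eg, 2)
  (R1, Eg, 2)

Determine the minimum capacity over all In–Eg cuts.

23

Augment In→Eg: bottleneck 14, flow now 14.
Augment In→E→Eg: bottleneck 5, flow now 19.
Augment In→E→F→Eg: bottleneck 1, flow now 20.
Augment In→B→F→Eg: bottleneck 1, flow now 21.
Augment In→B→F→R1→Eg: bottleneck 2, flow now 23.
No augmenting path remains; maximum flow = 23.
By max-flow min-cut, the minimum cut capacity equals the max flow.
In the residual graph, reachable from In: {In, E, B, F, R1}.
Min-cut edges: In→Eg (14), E→Eg (5), F→Eg (2), R1→Eg (2); capacity 14 + 5 + 2 + 2 = 23.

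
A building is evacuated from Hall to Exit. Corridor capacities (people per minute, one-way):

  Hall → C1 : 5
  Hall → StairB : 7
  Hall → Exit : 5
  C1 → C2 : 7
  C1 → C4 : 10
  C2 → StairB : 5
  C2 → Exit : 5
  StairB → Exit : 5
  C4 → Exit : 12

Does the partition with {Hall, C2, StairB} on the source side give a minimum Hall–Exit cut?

Given cut capacity: 5 + 5 + 5 + 5 = 20.
Augment Hall→Exit: bottleneck 5, flow now 5.
Augment Hall→StairB→Exit: bottleneck 5, flow now 10.
Augment Hall→C1→C2→Exit: bottleneck 5, flow now 15.
No augmenting path remains; maximum flow = 15.
In the residual graph, reachable from Hall: {Hall, StairB}.
Min-cut edges: Hall→C1 (5), Hall→Exit (5), StairB→Exit (5); capacity 5 + 5 + 5 = 15.
Cut capacity 20 exceeds the max flow 15, so it is not minimum.

No — its capacity is 20, but the minimum cut has capacity 15.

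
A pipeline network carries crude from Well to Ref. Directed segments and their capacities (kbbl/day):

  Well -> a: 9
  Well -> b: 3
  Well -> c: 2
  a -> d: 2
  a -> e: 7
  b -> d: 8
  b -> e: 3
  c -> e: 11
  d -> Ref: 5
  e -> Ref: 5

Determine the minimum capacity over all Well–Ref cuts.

10

Augment Well→a→d→Ref: bottleneck 2, flow now 2.
Augment Well→a→e→Ref: bottleneck 5, flow now 7.
Augment Well→b→d→Ref: bottleneck 3, flow now 10.
No augmenting path remains; maximum flow = 10.
By max-flow min-cut, the minimum cut capacity equals the max flow.
In the residual graph, reachable from Well: {Well, a, c, e}.
Min-cut edges: Well→b (3), a→d (2), e→Ref (5); capacity 3 + 2 + 5 = 10.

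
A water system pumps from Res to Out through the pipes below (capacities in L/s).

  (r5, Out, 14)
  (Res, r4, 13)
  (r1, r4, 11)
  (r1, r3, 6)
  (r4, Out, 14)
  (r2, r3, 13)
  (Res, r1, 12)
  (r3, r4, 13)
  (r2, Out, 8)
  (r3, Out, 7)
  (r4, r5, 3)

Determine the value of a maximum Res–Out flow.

Augment Res→r4→Out: bottleneck 13, flow now 13.
Augment Res→r1→r3→Out: bottleneck 6, flow now 19.
Augment Res→r1→r4→Out: bottleneck 1, flow now 20.
Augment Res→r1→r4→r5→Out: bottleneck 3, flow now 23.
No augmenting path remains; maximum flow = 23.
In the residual graph, reachable from Res: {Res, r1, r4}.
Min-cut edges: r1→r3 (6), r4→r5 (3), r4→Out (14); capacity 6 + 3 + 14 = 23.
This cut is saturated, so no flow can exceed 23.

23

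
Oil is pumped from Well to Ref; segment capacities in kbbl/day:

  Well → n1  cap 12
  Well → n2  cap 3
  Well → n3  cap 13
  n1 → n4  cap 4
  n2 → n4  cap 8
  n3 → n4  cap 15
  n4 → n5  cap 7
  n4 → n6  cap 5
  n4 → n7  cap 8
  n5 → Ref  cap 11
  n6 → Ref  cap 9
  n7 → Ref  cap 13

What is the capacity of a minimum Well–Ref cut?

20

Augment Well→n1→n4→n5→Ref: bottleneck 4, flow now 4.
Augment Well→n2→n4→n5→Ref: bottleneck 3, flow now 7.
Augment Well→n3→n4→n6→Ref: bottleneck 5, flow now 12.
Augment Well→n3→n4→n7→Ref: bottleneck 8, flow now 20.
No augmenting path remains; maximum flow = 20.
By max-flow min-cut, the minimum cut capacity equals the max flow.
In the residual graph, reachable from Well: {Well, n1}.
Min-cut edges: Well→n2 (3), Well→n3 (13), n1→n4 (4); capacity 3 + 13 + 4 = 20.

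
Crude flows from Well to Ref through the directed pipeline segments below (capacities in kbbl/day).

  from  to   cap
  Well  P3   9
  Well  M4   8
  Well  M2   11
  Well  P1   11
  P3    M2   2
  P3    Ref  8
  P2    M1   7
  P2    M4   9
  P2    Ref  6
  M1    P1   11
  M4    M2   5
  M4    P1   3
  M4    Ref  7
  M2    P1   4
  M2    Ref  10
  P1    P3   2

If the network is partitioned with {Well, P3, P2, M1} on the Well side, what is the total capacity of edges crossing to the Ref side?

66

Edges leaving {Well, P3, P2, M1}: Well→M4 (8), Well→M2 (11), Well→P1 (11), P3→M2 (2), P3→Ref (8), P2→M4 (9), P2→Ref (6), M1→P1 (11).
Cut capacity = 8 + 11 + 11 + 2 + 8 + 9 + 6 + 11 = 66.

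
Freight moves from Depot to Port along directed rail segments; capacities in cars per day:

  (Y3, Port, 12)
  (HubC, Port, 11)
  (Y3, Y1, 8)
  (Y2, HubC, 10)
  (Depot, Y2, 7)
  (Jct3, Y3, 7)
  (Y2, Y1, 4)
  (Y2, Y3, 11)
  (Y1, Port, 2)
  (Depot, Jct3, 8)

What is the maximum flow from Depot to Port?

Augment Depot→Jct3→Y3→Port: bottleneck 7, flow now 7.
Augment Depot→Y2→Y3→Port: bottleneck 5, flow now 12.
Augment Depot→Y2→Y1→Port: bottleneck 2, flow now 14.
No augmenting path remains; maximum flow = 14.
In the residual graph, reachable from Depot: {Depot, Jct3}.
Min-cut edges: Depot→Y2 (7), Jct3→Y3 (7); capacity 7 + 7 = 14.
This cut is saturated, so no flow can exceed 14.

14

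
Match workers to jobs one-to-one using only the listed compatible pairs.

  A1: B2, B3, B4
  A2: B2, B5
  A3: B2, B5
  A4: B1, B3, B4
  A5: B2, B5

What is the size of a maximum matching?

4

Unit-capacity flow: source→left, listed edges, right→sink; max matching = max flow.
Augmenting path A1→B2 (+1); matched 1.
Augmenting path A2→B5 (+1); matched 2.
Augmenting path A4→B1 (+1); matched 3.
Augmenting path A3→B2→A1→B3 (+1); matched 4.
No augmenting path remains; maximum matching = 4.
König certificate: {A1, A4, B2, B5} is a vertex cover of size 4 (every listed pair touches it), so no matching can be larger.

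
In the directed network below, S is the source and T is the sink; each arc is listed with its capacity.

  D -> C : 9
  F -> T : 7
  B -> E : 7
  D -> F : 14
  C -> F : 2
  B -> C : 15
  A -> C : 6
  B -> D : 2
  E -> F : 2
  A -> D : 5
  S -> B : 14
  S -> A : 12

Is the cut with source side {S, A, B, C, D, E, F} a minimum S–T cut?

Yes — it is a minimum cut (capacity 7).

Given cut capacity: 7 = 7.
Augment S→A→C→F→T: bottleneck 2, flow now 2.
Augment S→A→D→F→T: bottleneck 5, flow now 7.
No augmenting path remains; maximum flow = 7.
Cut capacity 7 equals the max flow, so it is a minimum cut.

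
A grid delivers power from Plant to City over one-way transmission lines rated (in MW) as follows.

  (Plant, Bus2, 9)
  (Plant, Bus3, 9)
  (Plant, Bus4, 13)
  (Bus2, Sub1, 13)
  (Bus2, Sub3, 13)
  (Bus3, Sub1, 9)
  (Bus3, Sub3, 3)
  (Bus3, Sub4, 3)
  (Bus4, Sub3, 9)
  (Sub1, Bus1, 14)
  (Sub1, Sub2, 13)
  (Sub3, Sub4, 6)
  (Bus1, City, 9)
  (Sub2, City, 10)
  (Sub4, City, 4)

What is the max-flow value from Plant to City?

22

Augment Plant→Bus3→Sub4→City: bottleneck 3, flow now 3.
Augment Plant→Bus2→Sub1→Bus1→City: bottleneck 9, flow now 12.
Augment Plant→Bus3→Sub1→Sub2→City: bottleneck 6, flow now 18.
Augment Plant→Bus4→Sub3→Sub4→City: bottleneck 1, flow now 19.
Augment Plant→Bus4→Sub3→Sub4→Bus3→Sub1→Sub2→City: bottleneck 3, flow now 22. (uses reverse residual edge)
No augmenting path remains; maximum flow = 22.
In the residual graph, reachable from Plant: {Plant, Bus4, Sub3, Sub4}.
Min-cut edges: Plant→Bus2 (9), Plant→Bus3 (9), Sub4→City (4); capacity 9 + 9 + 4 = 22.
This cut is saturated, so no flow can exceed 22.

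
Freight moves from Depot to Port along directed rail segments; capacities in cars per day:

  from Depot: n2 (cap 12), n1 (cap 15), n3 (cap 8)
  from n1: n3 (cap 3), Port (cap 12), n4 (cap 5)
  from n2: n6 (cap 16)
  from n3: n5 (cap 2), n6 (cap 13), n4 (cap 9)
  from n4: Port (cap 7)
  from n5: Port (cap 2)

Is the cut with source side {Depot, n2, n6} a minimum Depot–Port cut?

Given cut capacity: 15 + 8 = 23.
Augment Depot→n1→Port: bottleneck 12, flow now 12.
Augment Depot→n1→n4→Port: bottleneck 3, flow now 15.
Augment Depot→n3→n4→Port: bottleneck 4, flow now 19.
Augment Depot→n3→n5→Port: bottleneck 2, flow now 21.
No augmenting path remains; maximum flow = 21.
In the residual graph, reachable from Depot: {Depot, n1, n2, n3, n4, n6}.
Min-cut edges: n1→Port (12), n3→n5 (2), n4→Port (7); capacity 12 + 2 + 7 = 21.
Cut capacity 23 exceeds the max flow 21, so it is not minimum.

No — its capacity is 23, but the minimum cut has capacity 21.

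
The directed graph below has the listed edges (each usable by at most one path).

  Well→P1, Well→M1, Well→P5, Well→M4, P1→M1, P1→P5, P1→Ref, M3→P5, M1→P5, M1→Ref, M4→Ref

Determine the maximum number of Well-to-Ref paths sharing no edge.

Assign every edge capacity 1; by Menger, the answer equals the max flow.
Path Well→P1→Ref (+1); total 1.
Path Well→M1→Ref (+1); total 2.
Path Well→M4→Ref (+1); total 3.
No residual Well→Ref path; max flow = 3.
Certifying cut of size 3: {Well→M1, Well→M4, Well→P1}.

3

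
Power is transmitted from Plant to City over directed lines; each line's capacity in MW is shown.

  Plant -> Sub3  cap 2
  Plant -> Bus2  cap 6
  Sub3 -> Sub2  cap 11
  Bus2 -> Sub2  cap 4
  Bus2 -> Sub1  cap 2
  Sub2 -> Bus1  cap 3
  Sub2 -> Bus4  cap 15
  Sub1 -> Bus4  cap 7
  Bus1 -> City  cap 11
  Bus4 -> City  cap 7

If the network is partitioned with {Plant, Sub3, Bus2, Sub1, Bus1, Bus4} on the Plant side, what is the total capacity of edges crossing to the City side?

33

Edges leaving {Plant, Sub3, Bus2, Sub1, Bus1, Bus4}: Sub3→Sub2 (11), Bus2→Sub2 (4), Bus1→City (11), Bus4→City (7).
Cut capacity = 11 + 4 + 11 + 7 = 33.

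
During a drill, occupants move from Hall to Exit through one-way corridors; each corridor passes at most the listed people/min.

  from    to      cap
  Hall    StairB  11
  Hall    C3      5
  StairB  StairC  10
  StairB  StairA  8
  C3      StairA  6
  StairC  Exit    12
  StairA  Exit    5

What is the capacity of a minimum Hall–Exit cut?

Augment Hall→StairB→StairC→Exit: bottleneck 10, flow now 10.
Augment Hall→StairB→StairA→Exit: bottleneck 1, flow now 11.
Augment Hall→C3→StairA→Exit: bottleneck 4, flow now 15.
No augmenting path remains; maximum flow = 15.
By max-flow min-cut, the minimum cut capacity equals the max flow.
In the residual graph, reachable from Hall: {Hall, StairB, C3, StairA}.
Min-cut edges: StairB→StairC (10), StairA→Exit (5); capacity 10 + 5 = 15.

15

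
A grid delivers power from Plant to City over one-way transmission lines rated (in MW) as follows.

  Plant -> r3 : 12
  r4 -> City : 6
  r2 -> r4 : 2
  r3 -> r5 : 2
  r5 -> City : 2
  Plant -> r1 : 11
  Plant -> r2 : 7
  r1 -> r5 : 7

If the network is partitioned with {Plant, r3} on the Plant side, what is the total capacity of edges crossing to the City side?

20

Edges leaving {Plant, r3}: Plant→r1 (11), Plant→r2 (7), r3→r5 (2).
Cut capacity = 11 + 7 + 2 = 20.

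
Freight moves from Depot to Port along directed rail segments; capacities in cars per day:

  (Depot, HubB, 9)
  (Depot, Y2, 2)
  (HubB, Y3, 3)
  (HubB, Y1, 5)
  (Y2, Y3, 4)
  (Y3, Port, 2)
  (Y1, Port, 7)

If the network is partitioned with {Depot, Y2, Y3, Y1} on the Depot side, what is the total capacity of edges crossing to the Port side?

Edges leaving {Depot, Y2, Y3, Y1}: Depot→HubB (9), Y3→Port (2), Y1→Port (7).
Cut capacity = 9 + 2 + 7 = 18.

18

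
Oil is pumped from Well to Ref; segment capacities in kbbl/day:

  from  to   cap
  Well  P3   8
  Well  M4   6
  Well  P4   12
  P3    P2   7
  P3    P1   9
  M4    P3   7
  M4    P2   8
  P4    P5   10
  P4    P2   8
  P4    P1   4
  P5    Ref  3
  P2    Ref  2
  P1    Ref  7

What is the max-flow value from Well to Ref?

12

Augment Well→P3→P2→Ref: bottleneck 2, flow now 2.
Augment Well→P3→P1→Ref: bottleneck 6, flow now 8.
Augment Well→P4→P5→Ref: bottleneck 3, flow now 11.
Augment Well→P4→P1→Ref: bottleneck 1, flow now 12.
No augmenting path remains; maximum flow = 12.
In the residual graph, reachable from Well: {Well, P3, M4, P4, P5, P2, P1}.
Min-cut edges: P5→Ref (3), P2→Ref (2), P1→Ref (7); capacity 3 + 2 + 7 = 12.
This cut is saturated, so no flow can exceed 12.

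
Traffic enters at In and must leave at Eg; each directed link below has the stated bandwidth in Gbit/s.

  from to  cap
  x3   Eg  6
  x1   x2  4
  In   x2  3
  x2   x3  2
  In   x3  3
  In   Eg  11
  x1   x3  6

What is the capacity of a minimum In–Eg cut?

16

Augment In→Eg: bottleneck 11, flow now 11.
Augment In→x3→Eg: bottleneck 3, flow now 14.
Augment In→x2→x3→Eg: bottleneck 2, flow now 16.
No augmenting path remains; maximum flow = 16.
By max-flow min-cut, the minimum cut capacity equals the max flow.
In the residual graph, reachable from In: {In, x2}.
Min-cut edges: In→x3 (3), In→Eg (11), x2→x3 (2); capacity 3 + 11 + 2 = 16.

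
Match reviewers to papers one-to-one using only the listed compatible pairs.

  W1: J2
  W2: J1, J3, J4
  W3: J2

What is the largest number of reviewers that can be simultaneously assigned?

Unit-capacity flow: source→left, listed edges, right→sink; max matching = max flow.
Augmenting path W1→J2 (+1); matched 1.
Augmenting path W2→J1 (+1); matched 2.
No augmenting path remains; maximum matching = 2.
König certificate: {W2, J2} is a vertex cover of size 2 (every listed pair touches it), so no matching can be larger.

2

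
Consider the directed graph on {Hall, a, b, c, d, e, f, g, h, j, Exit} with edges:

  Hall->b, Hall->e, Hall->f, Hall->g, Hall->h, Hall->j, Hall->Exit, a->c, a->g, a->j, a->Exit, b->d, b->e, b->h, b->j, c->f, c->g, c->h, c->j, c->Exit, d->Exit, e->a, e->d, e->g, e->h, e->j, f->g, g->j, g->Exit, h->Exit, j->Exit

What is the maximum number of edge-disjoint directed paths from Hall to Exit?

6

Assign every edge capacity 1; by Menger, the answer equals the max flow.
Path Hall→Exit (+1); total 1.
Path Hall→g→Exit (+1); total 2.
Path Hall→h→Exit (+1); total 3.
Path Hall→j→Exit (+1); total 4.
Path Hall→b→d→Exit (+1); total 5.
Path Hall→e→a→Exit (+1); total 6.
No residual Hall→Exit path; max flow = 6.
Certifying cut of size 6: {Hall→Exit, Hall→b, Hall→e, Hall→h, g→Exit, j→Exit}.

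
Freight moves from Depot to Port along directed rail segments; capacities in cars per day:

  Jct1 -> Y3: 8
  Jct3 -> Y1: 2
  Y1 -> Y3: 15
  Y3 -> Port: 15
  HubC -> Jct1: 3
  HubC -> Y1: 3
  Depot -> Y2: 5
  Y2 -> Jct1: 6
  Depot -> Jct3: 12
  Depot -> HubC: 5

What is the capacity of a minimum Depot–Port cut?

12

Augment Depot→Y2→Jct1→Y3→Port: bottleneck 5, flow now 5.
Augment Depot→Jct3→Y1→Y3→Port: bottleneck 2, flow now 7.
Augment Depot→HubC→Jct1→Y3→Port: bottleneck 3, flow now 10.
Augment Depot→HubC→Y1→Y3→Port: bottleneck 2, flow now 12.
No augmenting path remains; maximum flow = 12.
By max-flow min-cut, the minimum cut capacity equals the max flow.
In the residual graph, reachable from Depot: {Depot, Jct3}.
Min-cut edges: Depot→Y2 (5), Depot→HubC (5), Jct3→Y1 (2); capacity 5 + 5 + 2 = 12.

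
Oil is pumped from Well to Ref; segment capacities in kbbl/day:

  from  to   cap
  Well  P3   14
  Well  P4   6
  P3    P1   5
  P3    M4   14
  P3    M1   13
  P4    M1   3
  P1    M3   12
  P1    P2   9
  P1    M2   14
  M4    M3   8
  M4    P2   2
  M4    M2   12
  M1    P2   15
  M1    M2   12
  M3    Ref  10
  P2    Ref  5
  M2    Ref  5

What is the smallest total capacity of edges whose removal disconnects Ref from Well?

17

Augment Well→P3→P1→M3→Ref: bottleneck 5, flow now 5.
Augment Well→P3→M4→M3→Ref: bottleneck 5, flow now 10.
Augment Well→P3→M4→P2→Ref: bottleneck 2, flow now 12.
Augment Well→P3→M4→M2→Ref: bottleneck 2, flow now 14.
Augment Well→P4→M1→P2→Ref: bottleneck 3, flow now 17.
No augmenting path remains; maximum flow = 17.
By max-flow min-cut, the minimum cut capacity equals the max flow.
In the residual graph, reachable from Well: {Well, P4}.
Min-cut edges: Well→P3 (14), P4→M1 (3); capacity 14 + 3 = 17.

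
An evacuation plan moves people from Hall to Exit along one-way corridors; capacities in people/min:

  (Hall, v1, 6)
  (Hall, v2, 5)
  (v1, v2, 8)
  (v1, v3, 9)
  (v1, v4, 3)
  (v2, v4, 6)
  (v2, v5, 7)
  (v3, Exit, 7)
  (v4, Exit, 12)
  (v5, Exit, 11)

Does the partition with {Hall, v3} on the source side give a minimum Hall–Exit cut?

No — its capacity is 18, but the minimum cut has capacity 11.

Given cut capacity: 6 + 5 + 7 = 18.
Augment Hall→v1→v3→Exit: bottleneck 6, flow now 6.
Augment Hall→v2→v4→Exit: bottleneck 5, flow now 11.
No augmenting path remains; maximum flow = 11.
In the residual graph, reachable from Hall: {Hall}.
Min-cut edges: Hall→v1 (6), Hall→v2 (5); capacity 6 + 5 = 11.
Cut capacity 18 exceeds the max flow 11, so it is not minimum.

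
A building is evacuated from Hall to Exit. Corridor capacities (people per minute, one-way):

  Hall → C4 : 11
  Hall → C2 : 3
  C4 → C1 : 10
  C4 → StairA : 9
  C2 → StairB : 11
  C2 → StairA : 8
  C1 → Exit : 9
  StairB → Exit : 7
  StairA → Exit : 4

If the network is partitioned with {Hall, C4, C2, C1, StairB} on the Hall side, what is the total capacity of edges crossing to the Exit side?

Edges leaving {Hall, C4, C2, C1, StairB}: C4→StairA (9), C2→StairA (8), C1→Exit (9), StairB→Exit (7).
Cut capacity = 9 + 8 + 9 + 7 = 33.

33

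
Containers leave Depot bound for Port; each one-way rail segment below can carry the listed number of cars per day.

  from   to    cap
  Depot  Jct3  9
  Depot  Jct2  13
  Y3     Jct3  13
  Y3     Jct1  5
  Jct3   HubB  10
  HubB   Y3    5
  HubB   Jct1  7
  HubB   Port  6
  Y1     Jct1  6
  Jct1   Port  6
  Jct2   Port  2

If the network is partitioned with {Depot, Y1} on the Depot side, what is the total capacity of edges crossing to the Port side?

Edges leaving {Depot, Y1}: Depot→Jct3 (9), Depot→Jct2 (13), Y1→Jct1 (6).
Cut capacity = 9 + 13 + 6 = 28.

28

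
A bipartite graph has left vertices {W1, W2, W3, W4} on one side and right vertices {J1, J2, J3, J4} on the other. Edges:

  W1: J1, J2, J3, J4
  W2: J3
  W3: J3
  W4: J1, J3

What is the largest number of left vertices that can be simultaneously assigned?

Unit-capacity flow: source→left, listed edges, right→sink; max matching = max flow.
Augmenting path W1→J1 (+1); matched 1.
Augmenting path W2→J3 (+1); matched 2.
Augmenting path W4→J1→W1→J2 (+1); matched 3.
No augmenting path remains; maximum matching = 3.
König certificate: {W1, W4, J3} is a vertex cover of size 3 (every listed pair touches it), so no matching can be larger.

3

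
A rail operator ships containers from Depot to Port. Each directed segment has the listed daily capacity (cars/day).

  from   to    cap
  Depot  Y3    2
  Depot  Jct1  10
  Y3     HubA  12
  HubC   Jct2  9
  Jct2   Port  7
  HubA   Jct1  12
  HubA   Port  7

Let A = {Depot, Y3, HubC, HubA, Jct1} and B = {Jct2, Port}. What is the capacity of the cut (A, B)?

Edges leaving {Depot, Y3, HubC, HubA, Jct1}: HubC→Jct2 (9), HubA→Port (7).
Cut capacity = 9 + 7 = 16.

16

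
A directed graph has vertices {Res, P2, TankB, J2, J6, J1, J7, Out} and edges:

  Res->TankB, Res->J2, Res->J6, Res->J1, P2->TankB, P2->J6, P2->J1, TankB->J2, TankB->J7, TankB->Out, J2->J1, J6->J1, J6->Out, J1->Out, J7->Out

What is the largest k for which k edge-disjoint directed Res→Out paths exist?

Assign every edge capacity 1; by Menger, the answer equals the max flow.
Path Res→TankB→Out (+1); total 1.
Path Res→J6→Out (+1); total 2.
Path Res→J1→Out (+1); total 3.
No residual Res→Out path; max flow = 3.
Certifying cut of size 3: {J1→Out, Res→J6, Res→TankB}.

3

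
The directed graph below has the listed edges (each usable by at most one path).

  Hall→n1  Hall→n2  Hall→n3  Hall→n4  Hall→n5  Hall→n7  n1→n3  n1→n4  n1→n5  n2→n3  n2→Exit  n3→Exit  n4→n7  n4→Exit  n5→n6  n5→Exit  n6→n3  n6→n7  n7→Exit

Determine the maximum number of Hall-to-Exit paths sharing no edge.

Assign every edge capacity 1; by Menger, the answer equals the max flow.
Path Hall→n2→Exit (+1); total 1.
Path Hall→n3→Exit (+1); total 2.
Path Hall→n4→Exit (+1); total 3.
Path Hall→n5→Exit (+1); total 4.
Path Hall→n7→Exit (+1); total 5.
No residual Hall→Exit path; max flow = 5.
Certifying cut of size 5: {Hall→n2, n3→Exit, n4→Exit, n5→Exit, n7→Exit}.

5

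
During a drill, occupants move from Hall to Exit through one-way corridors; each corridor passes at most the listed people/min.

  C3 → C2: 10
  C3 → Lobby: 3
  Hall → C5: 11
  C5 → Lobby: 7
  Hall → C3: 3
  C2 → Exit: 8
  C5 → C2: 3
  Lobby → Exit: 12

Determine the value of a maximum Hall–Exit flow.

13

Augment Hall→C3→Lobby→Exit: bottleneck 3, flow now 3.
Augment Hall→C5→Lobby→Exit: bottleneck 7, flow now 10.
Augment Hall→C5→C2→Exit: bottleneck 3, flow now 13.
No augmenting path remains; maximum flow = 13.
In the residual graph, reachable from Hall: {Hall, C5}.
Min-cut edges: Hall→C3 (3), C5→Lobby (7), C5→C2 (3); capacity 3 + 7 + 3 = 13.
This cut is saturated, so no flow can exceed 13.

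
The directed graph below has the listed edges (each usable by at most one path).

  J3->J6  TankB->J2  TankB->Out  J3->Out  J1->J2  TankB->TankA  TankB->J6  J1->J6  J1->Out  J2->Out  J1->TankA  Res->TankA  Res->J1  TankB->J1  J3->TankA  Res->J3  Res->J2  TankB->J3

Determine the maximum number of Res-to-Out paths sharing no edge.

3

Assign every edge capacity 1; by Menger, the answer equals the max flow.
Path Res→J1→Out (+1); total 1.
Path Res→J3→Out (+1); total 2.
Path Res→J2→Out (+1); total 3.
No residual Res→Out path; max flow = 3.
Certifying cut of size 3: {Res→J1, Res→J2, Res→J3}.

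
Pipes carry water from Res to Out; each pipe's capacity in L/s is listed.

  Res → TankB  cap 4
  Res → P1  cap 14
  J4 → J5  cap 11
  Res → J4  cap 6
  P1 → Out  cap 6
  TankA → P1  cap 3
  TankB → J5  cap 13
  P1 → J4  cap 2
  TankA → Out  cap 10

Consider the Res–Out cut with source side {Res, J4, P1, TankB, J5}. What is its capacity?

6

Edges leaving {Res, J4, P1, TankB, J5}: P1→Out (6).
Cut capacity = 6 = 6.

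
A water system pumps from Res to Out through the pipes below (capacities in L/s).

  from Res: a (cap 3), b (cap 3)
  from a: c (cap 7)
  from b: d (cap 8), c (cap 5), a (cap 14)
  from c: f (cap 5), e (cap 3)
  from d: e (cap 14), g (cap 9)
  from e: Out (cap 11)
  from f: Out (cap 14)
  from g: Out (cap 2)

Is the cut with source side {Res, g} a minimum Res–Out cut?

Given cut capacity: 3 + 3 + 2 = 8.
Augment Res→a→c→e→Out: bottleneck 3, flow now 3.
Augment Res→b→c→f→Out: bottleneck 3, flow now 6.
No augmenting path remains; maximum flow = 6.
In the residual graph, reachable from Res: {Res}.
Min-cut edges: Res→a (3), Res→b (3); capacity 3 + 3 = 6.
Cut capacity 8 exceeds the max flow 6, so it is not minimum.

No — its capacity is 8, but the minimum cut has capacity 6.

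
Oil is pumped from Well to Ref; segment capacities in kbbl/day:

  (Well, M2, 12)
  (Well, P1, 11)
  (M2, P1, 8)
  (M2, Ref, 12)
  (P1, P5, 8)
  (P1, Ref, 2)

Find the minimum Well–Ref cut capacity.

Augment Well→M2→Ref: bottleneck 12, flow now 12.
Augment Well→P1→Ref: bottleneck 2, flow now 14.
No augmenting path remains; maximum flow = 14.
By max-flow min-cut, the minimum cut capacity equals the max flow.
In the residual graph, reachable from Well: {Well, P1, P5}.
Min-cut edges: Well→M2 (12), P1→Ref (2); capacity 12 + 2 = 14.

14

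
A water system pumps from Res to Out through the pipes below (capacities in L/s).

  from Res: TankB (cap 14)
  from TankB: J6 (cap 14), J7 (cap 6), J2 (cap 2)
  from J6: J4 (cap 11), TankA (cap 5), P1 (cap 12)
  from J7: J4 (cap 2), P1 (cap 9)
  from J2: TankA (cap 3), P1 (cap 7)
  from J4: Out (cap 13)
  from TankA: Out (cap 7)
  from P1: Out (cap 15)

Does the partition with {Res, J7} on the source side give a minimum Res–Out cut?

No — its capacity is 25, but the minimum cut has capacity 14.

Given cut capacity: 14 + 2 + 9 = 25.
Augment Res→TankB→J6→J4→Out: bottleneck 11, flow now 11.
Augment Res→TankB→J6→TankA→Out: bottleneck 3, flow now 14.
No augmenting path remains; maximum flow = 14.
In the residual graph, reachable from Res: {Res}.
Min-cut edges: Res→TankB (14); capacity 14 = 14.
Cut capacity 25 exceeds the max flow 14, so it is not minimum.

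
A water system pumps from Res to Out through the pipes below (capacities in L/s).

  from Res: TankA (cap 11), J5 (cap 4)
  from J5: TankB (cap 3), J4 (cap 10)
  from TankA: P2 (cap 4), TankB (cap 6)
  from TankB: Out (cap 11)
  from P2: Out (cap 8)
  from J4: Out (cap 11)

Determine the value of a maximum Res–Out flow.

14

Augment Res→J5→TankB→Out: bottleneck 3, flow now 3.
Augment Res→J5→J4→Out: bottleneck 1, flow now 4.
Augment Res→TankA→TankB→Out: bottleneck 6, flow now 10.
Augment Res→TankA→P2→Out: bottleneck 4, flow now 14.
No augmenting path remains; maximum flow = 14.
In the residual graph, reachable from Res: {Res, TankA}.
Min-cut edges: Res→J5 (4), TankA→TankB (6), TankA→P2 (4); capacity 4 + 6 + 4 = 14.
This cut is saturated, so no flow can exceed 14.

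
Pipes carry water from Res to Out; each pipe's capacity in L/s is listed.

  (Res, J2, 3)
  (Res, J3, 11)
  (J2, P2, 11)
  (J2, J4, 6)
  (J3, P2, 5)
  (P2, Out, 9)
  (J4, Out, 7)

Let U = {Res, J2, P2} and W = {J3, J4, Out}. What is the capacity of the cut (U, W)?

Edges leaving {Res, J2, P2}: Res→J3 (11), J2→J4 (6), P2→Out (9).
Cut capacity = 11 + 6 + 9 = 26.

26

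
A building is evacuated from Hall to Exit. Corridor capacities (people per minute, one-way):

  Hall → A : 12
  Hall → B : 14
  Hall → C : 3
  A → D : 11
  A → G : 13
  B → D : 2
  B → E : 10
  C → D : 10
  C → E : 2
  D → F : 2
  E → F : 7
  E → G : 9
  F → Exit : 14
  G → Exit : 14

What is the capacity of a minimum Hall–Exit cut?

23

Augment Hall→A→G→Exit: bottleneck 12, flow now 12.
Augment Hall→B→D→F→Exit: bottleneck 2, flow now 14.
Augment Hall→B→E→F→Exit: bottleneck 7, flow now 21.
Augment Hall→B→E→G→Exit: bottleneck 2, flow now 23.
No augmenting path remains; maximum flow = 23.
By max-flow min-cut, the minimum cut capacity equals the max flow.
In the residual graph, reachable from Hall: {Hall, A, B, C, D, E, G}.
Min-cut edges: D→F (2), E→F (7), G→Exit (14); capacity 2 + 7 + 14 = 23.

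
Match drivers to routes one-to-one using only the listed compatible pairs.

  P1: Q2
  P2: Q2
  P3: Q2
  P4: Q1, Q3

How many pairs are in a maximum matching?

2

Unit-capacity flow: source→left, listed edges, right→sink; max matching = max flow.
Augmenting path P1→Q2 (+1); matched 1.
Augmenting path P4→Q1 (+1); matched 2.
No augmenting path remains; maximum matching = 2.
König certificate: {P4, Q2} is a vertex cover of size 2 (every listed pair touches it), so no matching can be larger.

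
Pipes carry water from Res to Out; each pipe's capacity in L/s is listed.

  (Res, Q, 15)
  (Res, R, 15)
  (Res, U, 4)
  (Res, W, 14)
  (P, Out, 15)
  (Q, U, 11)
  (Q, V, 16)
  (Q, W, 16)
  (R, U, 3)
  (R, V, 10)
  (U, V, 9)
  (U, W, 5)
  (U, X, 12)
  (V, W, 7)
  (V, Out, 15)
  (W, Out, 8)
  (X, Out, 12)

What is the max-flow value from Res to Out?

35

Augment Res→W→Out: bottleneck 8, flow now 8.
Augment Res→Q→V→Out: bottleneck 15, flow now 23.
Augment Res→U→X→Out: bottleneck 4, flow now 27.
Augment Res→R→U→X→Out: bottleneck 3, flow now 30.
Augment Res→R→V→Q→U→X→Out: bottleneck 5, flow now 35. (uses reverse residual edge)
No augmenting path remains; maximum flow = 35.
In the residual graph, reachable from Res: {Res, Q, R, U, V, W}.
Min-cut edges: U→X (12), V→Out (15), W→Out (8); capacity 12 + 15 + 8 = 35.
This cut is saturated, so no flow can exceed 35.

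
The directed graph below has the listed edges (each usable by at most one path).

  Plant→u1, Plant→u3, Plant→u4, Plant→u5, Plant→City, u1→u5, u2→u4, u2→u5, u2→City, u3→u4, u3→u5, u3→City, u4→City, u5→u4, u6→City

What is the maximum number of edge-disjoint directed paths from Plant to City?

Assign every edge capacity 1; by Menger, the answer equals the max flow.
Path Plant→City (+1); total 1.
Path Plant→u3→City (+1); total 2.
Path Plant→u4→City (+1); total 3.
No residual Plant→City path; max flow = 3.
Certifying cut of size 3: {Plant→City, Plant→u3, u4→City}.

3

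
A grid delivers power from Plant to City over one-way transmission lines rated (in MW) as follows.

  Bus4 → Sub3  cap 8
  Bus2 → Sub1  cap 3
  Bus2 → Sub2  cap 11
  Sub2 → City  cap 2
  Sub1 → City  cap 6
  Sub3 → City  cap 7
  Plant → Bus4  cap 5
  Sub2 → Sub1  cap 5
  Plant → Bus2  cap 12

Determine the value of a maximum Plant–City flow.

13

Augment Plant→Bus2→Sub1→City: bottleneck 3, flow now 3.
Augment Plant→Bus2→Sub2→City: bottleneck 2, flow now 5.
Augment Plant→Bus4→Sub3→City: bottleneck 5, flow now 10.
Augment Plant→Bus2→Sub2→Sub1→City: bottleneck 3, flow now 13.
No augmenting path remains; maximum flow = 13.
In the residual graph, reachable from Plant: {Plant, Bus2, Sub1, Sub2}.
Min-cut edges: Plant→Bus4 (5), Sub1→City (6), Sub2→City (2); capacity 5 + 6 + 2 = 13.
This cut is saturated, so no flow can exceed 13.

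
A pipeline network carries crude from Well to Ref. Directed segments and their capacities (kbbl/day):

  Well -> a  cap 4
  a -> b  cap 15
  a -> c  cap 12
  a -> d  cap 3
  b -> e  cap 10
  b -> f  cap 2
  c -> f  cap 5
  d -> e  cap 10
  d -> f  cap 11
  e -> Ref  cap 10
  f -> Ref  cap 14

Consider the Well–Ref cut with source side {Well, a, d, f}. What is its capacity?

51

Edges leaving {Well, a, d, f}: a→b (15), a→c (12), d→e (10), f→Ref (14).
Cut capacity = 15 + 12 + 10 + 14 = 51.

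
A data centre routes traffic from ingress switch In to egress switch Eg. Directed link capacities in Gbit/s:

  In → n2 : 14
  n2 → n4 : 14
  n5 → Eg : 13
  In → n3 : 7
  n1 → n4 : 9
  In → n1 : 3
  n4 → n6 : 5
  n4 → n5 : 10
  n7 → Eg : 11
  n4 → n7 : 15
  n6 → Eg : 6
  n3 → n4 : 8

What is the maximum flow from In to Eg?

Augment In→n1→n4→n5→Eg: bottleneck 3, flow now 3.
Augment In→n2→n4→n5→Eg: bottleneck 7, flow now 10.
Augment In→n2→n4→n6→Eg: bottleneck 5, flow now 15.
Augment In→n2→n4→n7→Eg: bottleneck 2, flow now 17.
Augment In→n3→n4→n7→Eg: bottleneck 7, flow now 24.
No augmenting path remains; maximum flow = 24.
In the residual graph, reachable from In: {In}.
Min-cut edges: In→n1 (3), In→n2 (14), In→n3 (7); capacity 3 + 14 + 7 = 24.
This cut is saturated, so no flow can exceed 24.

24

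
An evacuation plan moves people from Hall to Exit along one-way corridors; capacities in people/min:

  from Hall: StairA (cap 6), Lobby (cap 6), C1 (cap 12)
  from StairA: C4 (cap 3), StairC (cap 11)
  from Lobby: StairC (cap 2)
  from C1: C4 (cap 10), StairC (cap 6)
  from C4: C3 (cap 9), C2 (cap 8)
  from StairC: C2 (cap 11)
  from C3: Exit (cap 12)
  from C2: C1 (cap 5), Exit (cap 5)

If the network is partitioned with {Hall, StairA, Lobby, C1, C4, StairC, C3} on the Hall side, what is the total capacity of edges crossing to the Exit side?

31

Edges leaving {Hall, StairA, Lobby, C1, C4, StairC, C3}: C4→C2 (8), StairC→C2 (11), C3→Exit (12).
Cut capacity = 8 + 11 + 12 = 31.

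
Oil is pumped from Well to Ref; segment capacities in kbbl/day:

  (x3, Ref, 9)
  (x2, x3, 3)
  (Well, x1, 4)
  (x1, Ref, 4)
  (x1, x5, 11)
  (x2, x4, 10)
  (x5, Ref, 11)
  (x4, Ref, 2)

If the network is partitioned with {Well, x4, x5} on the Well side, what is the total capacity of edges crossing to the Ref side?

Edges leaving {Well, x4, x5}: Well→x1 (4), x4→Ref (2), x5→Ref (11).
Cut capacity = 4 + 2 + 11 = 17.

17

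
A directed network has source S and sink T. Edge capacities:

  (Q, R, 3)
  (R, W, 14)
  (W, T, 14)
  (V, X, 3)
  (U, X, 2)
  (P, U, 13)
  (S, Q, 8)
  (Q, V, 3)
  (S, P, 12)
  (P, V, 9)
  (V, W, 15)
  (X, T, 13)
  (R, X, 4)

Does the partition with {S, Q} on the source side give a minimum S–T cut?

No — its capacity is 18, but the minimum cut has capacity 17.

Given cut capacity: 12 + 3 + 3 = 18.
Augment S→P→U→X→T: bottleneck 2, flow now 2.
Augment S→P→V→W→T: bottleneck 9, flow now 11.
Augment S→Q→R→W→T: bottleneck 3, flow now 14.
Augment S→Q→V→W→T: bottleneck 2, flow now 16.
Augment S→Q→V→X→T: bottleneck 1, flow now 17.
No augmenting path remains; maximum flow = 17.
In the residual graph, reachable from S: {S, P, Q, U}.
Min-cut edges: P→V (9), Q→R (3), Q→V (3), U→X (2); capacity 9 + 3 + 3 + 2 = 17.
Cut capacity 18 exceeds the max flow 17, so it is not minimum.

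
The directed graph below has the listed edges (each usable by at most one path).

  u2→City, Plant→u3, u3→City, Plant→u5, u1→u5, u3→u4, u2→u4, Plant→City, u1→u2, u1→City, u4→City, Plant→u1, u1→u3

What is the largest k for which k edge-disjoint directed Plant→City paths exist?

3

Assign every edge capacity 1; by Menger, the answer equals the max flow.
Path Plant→City (+1); total 1.
Path Plant→u1→City (+1); total 2.
Path Plant→u3→City (+1); total 3.
No residual Plant→City path; max flow = 3.
Certifying cut of size 3: {Plant→City, Plant→u1, Plant→u3}.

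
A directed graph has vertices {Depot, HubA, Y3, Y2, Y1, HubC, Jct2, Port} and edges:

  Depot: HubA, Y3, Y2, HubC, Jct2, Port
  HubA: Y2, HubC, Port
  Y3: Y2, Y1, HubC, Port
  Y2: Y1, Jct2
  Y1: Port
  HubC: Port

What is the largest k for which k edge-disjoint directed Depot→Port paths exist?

5

Assign every edge capacity 1; by Menger, the answer equals the max flow.
Path Depot→Port (+1); total 1.
Path Depot→HubA→Port (+1); total 2.
Path Depot→Y3→Port (+1); total 3.
Path Depot→HubC→Port (+1); total 4.
Path Depot→Y2→Y1→Port (+1); total 5.
No residual Depot→Port path; max flow = 5.
Certifying cut of size 5: {Depot→HubA, Depot→HubC, Depot→Port, Depot→Y2, Depot→Y3}.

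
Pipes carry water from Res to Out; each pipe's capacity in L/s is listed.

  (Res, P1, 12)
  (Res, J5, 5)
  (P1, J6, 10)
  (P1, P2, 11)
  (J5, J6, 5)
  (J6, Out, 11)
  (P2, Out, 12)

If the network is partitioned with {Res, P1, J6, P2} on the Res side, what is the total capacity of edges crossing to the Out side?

Edges leaving {Res, P1, J6, P2}: Res→J5 (5), J6→Out (11), P2→Out (12).
Cut capacity = 5 + 11 + 12 = 28.

28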